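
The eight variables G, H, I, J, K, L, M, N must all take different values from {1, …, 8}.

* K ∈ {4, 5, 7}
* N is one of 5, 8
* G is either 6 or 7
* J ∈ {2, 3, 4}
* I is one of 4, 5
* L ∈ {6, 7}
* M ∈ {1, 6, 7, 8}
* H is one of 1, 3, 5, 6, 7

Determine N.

The 8 variables draw from only 8 values {1, 2, 3, 4, 5, 6, 7, 8}, so each is used; only J can be 2, hence J = 2.
The 7 still-open variables draw from only 7 values {1, 3, 4, 5, 6, 7, 8}, so each is used; only H can be 3, hence H = 3.
The 6 still-open variables together cover exactly {1, 4, 5, 6, 7, 8} — 6 values for 6 variables — and 1 appears only in M's list, so M = 1.
The 5 still-open variables draw from only 5 values {4, 5, 6, 7, 8}, so each is used; only N can be 8, hence N = 8.

8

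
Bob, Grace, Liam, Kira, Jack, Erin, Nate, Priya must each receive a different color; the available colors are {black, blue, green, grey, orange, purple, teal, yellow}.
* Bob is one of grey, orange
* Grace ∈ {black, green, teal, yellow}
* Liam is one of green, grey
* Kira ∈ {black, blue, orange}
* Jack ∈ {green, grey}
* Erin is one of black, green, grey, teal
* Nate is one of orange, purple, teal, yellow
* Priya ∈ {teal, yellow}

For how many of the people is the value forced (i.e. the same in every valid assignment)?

Among the 8 variables, blue fits only Kira (and all 8 values in {black, blue, green, grey, orange, purple, teal, yellow} must be used), so Kira = blue.
The 7 still-open variables draw from only 7 values {black, green, grey, orange, purple, teal, yellow}, so each is used; only Nate can be purple, hence Nate = purple.
Among the 6 still-open variables, orange fits only Bob (and all 6 values in {black, green, grey, orange, teal, yellow} must be used), so Bob = orange.
Liam and Jack between them cover only {green, grey} — a naked pair. Remove those values from Grace, Erin.
Determined: Bob=orange, Kira=blue, Nate=purple. The other people each still have more than one consistent value. That makes 3.

3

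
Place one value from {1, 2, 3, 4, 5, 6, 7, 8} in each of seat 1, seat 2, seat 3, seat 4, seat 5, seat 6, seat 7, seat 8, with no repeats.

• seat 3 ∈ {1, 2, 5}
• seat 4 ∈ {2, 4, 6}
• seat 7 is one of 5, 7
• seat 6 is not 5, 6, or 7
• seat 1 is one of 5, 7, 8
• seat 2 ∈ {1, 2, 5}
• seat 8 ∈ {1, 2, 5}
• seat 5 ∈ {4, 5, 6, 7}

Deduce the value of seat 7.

The 8 variables together cover exactly {1, 2, 3, 4, 5, 6, 7, 8} — 8 values for 8 variables — and 3 appears only in seat 6's list, so seat 6 = 3.
Among the 7 still-open variables, 8 fits only seat 1 (and all 7 values in {1, 2, 4, 5, 6, 7, 8} must be used), so seat 1 = 8.
seat 2, seat 3, seat 8 share exactly the 3 values {1, 2, 5}; by pigeonhole those values go to them, so strike 1, 2, 5 from seat 4, seat 5, seat 7.
So seat 7 = 7.

7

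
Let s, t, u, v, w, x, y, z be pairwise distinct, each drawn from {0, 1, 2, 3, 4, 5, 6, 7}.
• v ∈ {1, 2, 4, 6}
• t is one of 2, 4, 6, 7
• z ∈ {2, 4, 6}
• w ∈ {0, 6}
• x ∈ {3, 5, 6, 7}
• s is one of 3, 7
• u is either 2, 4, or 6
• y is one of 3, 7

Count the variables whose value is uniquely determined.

3

The 8 variables together cover exactly {0, 1, 2, 3, 4, 5, 6, 7} — 8 values for 8 variables — and 0 appears only in w's list, so w = 0.
The 7 still-open variables together cover exactly {1, 2, 3, 4, 5, 6, 7} — 7 values for 7 variables — and 1 appears only in v's list, so v = 1.
The 6 still-open variables draw from only 6 values {2, 3, 4, 5, 6, 7}, so each is used; only x can be 5, hence x = 5.
s and y share exactly the 2 values {3, 7}; by pigeonhole those values go to them, so strike 3, 7 from t.
Determined: v=1, w=0, x=5. The other variables each still have more than one consistent value. That makes 3.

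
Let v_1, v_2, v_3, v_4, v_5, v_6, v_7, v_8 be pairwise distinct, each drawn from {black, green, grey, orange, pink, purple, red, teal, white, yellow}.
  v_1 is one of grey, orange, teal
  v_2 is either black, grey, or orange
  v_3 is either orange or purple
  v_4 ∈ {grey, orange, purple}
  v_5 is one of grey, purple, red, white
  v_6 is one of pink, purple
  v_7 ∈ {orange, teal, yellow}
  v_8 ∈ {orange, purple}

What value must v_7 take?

v_3 and v_8 share exactly the 2 values {orange, purple}; by pigeonhole those values go to them, so strike orange, purple from v_1, v_2, v_4, v_5, v_6, v_7.
v_4's domain is down to {grey}, so v_4 = grey. So v_1, v_2, v_5 can't be grey.
That leaves v_6 = pink.
That leaves v_1 = teal. Strike teal from v_7.
So v_7 = yellow.

yellow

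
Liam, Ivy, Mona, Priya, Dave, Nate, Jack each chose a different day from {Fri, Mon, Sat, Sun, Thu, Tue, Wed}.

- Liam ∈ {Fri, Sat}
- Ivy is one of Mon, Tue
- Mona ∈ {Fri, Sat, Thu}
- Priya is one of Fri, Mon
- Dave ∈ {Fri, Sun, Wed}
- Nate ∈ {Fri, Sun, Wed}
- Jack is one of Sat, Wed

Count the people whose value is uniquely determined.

3

Among the 7 variables, Thu fits only Mona (and all 7 values in {Fri, Mon, Sat, Sun, Thu, Tue, Wed} must be used), so Mona = Thu.
The 6 still-open variables draw from only 6 values {Fri, Mon, Sat, Sun, Tue, Wed}, so each is used; only Ivy can be Tue, hence Ivy = Tue.
The 5 still-open variables draw from only 5 values {Fri, Mon, Sat, Sun, Wed}, so each is used; only Priya can be Mon, hence Priya = Mon.
Determined: Ivy=Tue, Mona=Thu, Priya=Mon. The other people each still have more than one consistent value. That makes 3.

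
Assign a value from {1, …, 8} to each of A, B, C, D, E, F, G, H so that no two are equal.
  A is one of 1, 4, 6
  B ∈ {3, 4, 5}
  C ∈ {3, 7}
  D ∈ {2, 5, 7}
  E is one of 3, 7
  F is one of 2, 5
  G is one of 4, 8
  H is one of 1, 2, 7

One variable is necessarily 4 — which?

The 8 variables draw from only 8 values {1, 2, 3, 4, 5, 6, 7, 8}, so each is used; only A can be 6, hence A = 6.
The 7 still-open variables draw from only 7 values {1, 2, 3, 4, 5, 7, 8}, so each is used; only H can be 1, hence H = 1.
The 6 still-open variables draw from only 6 values {2, 3, 4, 5, 7, 8}, so each is used; only G can be 8, hence G = 8.
Among the 5 still-open variables, 4 fits only B (and all 5 values in {2, 3, 4, 5, 7} must be used), so B = 4.

B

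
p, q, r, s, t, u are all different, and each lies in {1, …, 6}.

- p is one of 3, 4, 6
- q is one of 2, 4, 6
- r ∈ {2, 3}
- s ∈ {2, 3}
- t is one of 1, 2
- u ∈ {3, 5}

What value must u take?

Among the 6 variables, 1 fits only t (and all 6 values in {1, 2, 3, 4, 5, 6} must be used), so t = 1.
Among the 5 still-open variables, 5 fits only u (and all 5 values in {2, 3, 4, 5, 6} must be used), so u = 5.

5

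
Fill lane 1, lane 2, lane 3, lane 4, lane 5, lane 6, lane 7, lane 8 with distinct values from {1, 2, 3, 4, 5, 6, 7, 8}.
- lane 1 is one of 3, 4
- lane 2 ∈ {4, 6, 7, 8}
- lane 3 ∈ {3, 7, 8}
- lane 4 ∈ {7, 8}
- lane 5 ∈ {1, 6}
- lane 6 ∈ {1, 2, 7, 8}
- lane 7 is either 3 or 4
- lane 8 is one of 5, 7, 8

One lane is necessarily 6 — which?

lane 2

Among the 8 variables, 2 fits only lane 6 (and all 8 values in {1, 2, 3, 4, 5, 6, 7, 8} must be used), so lane 6 = 2.
The 7 still-open variables together cover exactly {1, 3, 4, 5, 6, 7, 8} — 7 values for 7 variables — and 1 appears only in lane 5's list, so lane 5 = 1.
The 6 still-open variables together cover exactly {3, 4, 5, 6, 7, 8} — 6 values for 6 variables — and 5 appears only in lane 8's list, so lane 8 = 5.
The 5 still-open variables together cover exactly {3, 4, 6, 7, 8} — 5 values for 5 variables — and 6 appears only in lane 2's list, so lane 2 = 6.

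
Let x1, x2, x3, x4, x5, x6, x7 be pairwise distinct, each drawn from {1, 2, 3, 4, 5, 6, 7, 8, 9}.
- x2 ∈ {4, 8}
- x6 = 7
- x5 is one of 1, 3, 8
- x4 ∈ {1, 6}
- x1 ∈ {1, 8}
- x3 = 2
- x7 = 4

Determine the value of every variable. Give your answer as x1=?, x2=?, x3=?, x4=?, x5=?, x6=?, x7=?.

x3's domain is down to {2}, so x3 = 2.
x6 has just one choice, so x6 = 7.
x7 has just one choice, so x7 = 4. Remove 4 from x2.
That leaves x2 = 8. Strike 8 from x1, x5.
x1's domain is down to {1}, so x1 = 1. Eliminate 1 elsewhere: x4, x5.
x4 has just one choice, so x4 = 6.
x5 must be 3 (only option left).

x1=1, x2=8, x3=2, x4=6, x5=3, x6=7, x7=4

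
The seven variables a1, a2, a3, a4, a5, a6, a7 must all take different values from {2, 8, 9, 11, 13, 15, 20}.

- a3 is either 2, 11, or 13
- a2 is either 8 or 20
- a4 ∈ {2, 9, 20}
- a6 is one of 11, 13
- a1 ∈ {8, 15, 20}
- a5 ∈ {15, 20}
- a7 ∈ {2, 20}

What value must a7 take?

2

The 7 variables draw from only 7 values {2, 8, 9, 11, 13, 15, 20}, so each is used; only a4 can be 9, hence a4 = 9.
a1, a2, a5 share exactly the 3 values {8, 15, 20}; by pigeonhole those values go to them, so strike 8, 15, 20 from a7.
So a7 = 2.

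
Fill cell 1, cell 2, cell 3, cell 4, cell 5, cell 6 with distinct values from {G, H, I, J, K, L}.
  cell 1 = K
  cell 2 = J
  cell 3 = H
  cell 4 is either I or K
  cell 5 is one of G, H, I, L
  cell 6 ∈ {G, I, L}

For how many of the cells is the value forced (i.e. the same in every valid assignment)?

cell 1 must be K (only option left). So cell 4 can't be K.
cell 2 has just one choice, so cell 2 = J.
cell 3 has just one choice, so cell 3 = H. Strike H from cell 5.
cell 4 has just one choice, so cell 4 = I. Eliminate I elsewhere: cell 5, cell 6.
Determined: cell 1=K, cell 2=J, cell 3=H, cell 4=I. The other cells each still have more than one consistent value. That makes 4.

4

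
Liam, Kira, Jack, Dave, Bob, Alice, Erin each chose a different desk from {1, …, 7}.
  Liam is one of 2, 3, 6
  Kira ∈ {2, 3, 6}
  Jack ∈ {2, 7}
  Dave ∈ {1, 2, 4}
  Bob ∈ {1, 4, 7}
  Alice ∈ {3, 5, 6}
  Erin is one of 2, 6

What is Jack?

Among the 7 variables, 5 fits only Alice (and all 7 values in {1, 2, 3, 4, 5, 6, 7} must be used), so Alice = 5.
Liam, Kira, Erin share exactly the 3 values {2, 3, 6}; by pigeonhole those values go to them, so strike 2, 3, 6 from Jack, Dave.
So Jack = 7.

7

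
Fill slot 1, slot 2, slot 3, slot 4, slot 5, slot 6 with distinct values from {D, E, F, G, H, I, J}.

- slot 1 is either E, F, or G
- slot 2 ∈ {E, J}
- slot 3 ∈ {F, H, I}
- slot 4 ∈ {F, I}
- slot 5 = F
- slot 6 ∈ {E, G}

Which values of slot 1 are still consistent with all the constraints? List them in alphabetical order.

slot 5's domain is down to {F}, so slot 5 = F. Eliminate F elsewhere: slot 1, slot 3, slot 4.
slot 4 must be I (only option left). Eliminate I elsewhere: slot 3.
slot 3 must be H (only option left).
Among the 3 still-open variables, J fits only slot 2 (and all 3 values in {E, G, J} must be used), so slot 2 = J.
No further eliminations apply; slot 1 can still be any of E, G.

E, G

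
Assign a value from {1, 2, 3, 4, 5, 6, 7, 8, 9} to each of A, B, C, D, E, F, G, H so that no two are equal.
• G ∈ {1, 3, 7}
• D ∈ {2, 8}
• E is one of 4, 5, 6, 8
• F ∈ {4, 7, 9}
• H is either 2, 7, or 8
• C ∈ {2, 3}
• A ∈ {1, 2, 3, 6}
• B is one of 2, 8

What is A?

The 2 variables B and D are confined to {2, 8}, which locks those values in; drop them from A, C, E, H.
C has just one choice, so C = 3. Eliminate 3 elsewhere: A, G.
That leaves H = 7. Strike 7 from F, G.
G must be 1 (only option left). Remove 1 from A.
So A = 6.

6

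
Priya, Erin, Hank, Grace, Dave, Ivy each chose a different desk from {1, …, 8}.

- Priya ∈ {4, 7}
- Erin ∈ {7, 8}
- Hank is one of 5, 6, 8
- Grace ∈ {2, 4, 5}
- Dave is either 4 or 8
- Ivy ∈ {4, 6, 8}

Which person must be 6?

Among the 6 variables, 2 fits only Grace (and all 6 values in {2, 4, 5, 6, 7, 8} must be used), so Grace = 2.
The 5 still-open variables together cover exactly {4, 5, 6, 7, 8} — 5 values for 5 variables — and 5 appears only in Hank's list, so Hank = 5.
The 4 still-open variables draw from only 4 values {4, 6, 7, 8}, so each is used; only Ivy can be 6, hence Ivy = 6.

Ivy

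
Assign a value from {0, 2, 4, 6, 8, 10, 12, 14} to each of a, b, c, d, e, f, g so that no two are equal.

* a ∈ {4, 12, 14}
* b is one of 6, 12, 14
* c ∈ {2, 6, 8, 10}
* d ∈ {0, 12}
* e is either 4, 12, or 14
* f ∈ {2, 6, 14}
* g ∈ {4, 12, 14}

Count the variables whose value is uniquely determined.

a, e, g share exactly the 3 values {4, 12, 14}; by pigeonhole those values go to them, so strike 4, 12, 14 from b, d, f.
b's domain is down to {6}, so b = 6. Strike 6 from c, f.
d must be 0 (only option left).
f has just one choice, so f = 2. Strike 2 from c.
Determined: b=6, d=0, f=2. The other variables each still have more than one consistent value. That makes 3.

3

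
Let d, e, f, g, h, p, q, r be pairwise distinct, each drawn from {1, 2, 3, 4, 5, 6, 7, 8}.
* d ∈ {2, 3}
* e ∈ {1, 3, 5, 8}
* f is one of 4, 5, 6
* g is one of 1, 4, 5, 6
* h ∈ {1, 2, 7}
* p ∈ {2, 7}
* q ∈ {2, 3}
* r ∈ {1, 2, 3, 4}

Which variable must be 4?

The 8 variables together cover exactly {1, 2, 3, 4, 5, 6, 7, 8} — 8 values for 8 variables — and 8 appears only in e's list, so e = 8.
The 2 variables d and q are confined to {2, 3}, which locks those values in; drop them from h, p, r.
p's domain is down to {7}, so p = 7. Remove 7 from h.
That leaves h = 1. Strike 1 from g, r.
So 4 goes to r.

r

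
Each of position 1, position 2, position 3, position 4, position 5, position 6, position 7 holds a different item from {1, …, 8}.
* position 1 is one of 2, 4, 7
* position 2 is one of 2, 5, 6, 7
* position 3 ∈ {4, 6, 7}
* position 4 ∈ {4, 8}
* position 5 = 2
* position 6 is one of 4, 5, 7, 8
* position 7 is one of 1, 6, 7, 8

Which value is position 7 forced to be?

position 5 has just one choice, so position 5 = 2. Eliminate 2 elsewhere: position 1, position 2.
The 6 still-open variables together cover exactly {1, 4, 5, 6, 7, 8} — 6 values for 6 variables — and 1 appears only in position 7's list, so position 7 = 1.

1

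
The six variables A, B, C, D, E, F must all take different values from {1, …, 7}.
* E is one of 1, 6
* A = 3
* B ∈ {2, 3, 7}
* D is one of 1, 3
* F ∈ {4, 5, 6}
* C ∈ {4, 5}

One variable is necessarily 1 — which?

D

A has just one choice, so A = 3. Strike 3 from B, D.
So 1 goes to D.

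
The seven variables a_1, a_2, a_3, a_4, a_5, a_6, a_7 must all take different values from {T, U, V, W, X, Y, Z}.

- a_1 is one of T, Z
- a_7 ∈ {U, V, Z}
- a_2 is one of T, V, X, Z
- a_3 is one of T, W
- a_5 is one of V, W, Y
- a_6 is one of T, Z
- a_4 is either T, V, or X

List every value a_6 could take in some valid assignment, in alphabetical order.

The 7 variables draw from only 7 values {T, U, V, W, X, Y, Z}, so each is used; only a_7 can be U, hence a_7 = U.
The 6 still-open variables draw from only 6 values {T, V, W, X, Y, Z}, so each is used; only a_5 can be Y, hence a_5 = Y.
The 5 still-open variables draw from only 5 values {T, V, W, X, Z}, so each is used; only a_3 can be W, hence a_3 = W.
a_1 and a_6 share exactly the 2 values {T, Z}; by pigeonhole those values go to them, so strike T, Z from a_2, a_4.
No further eliminations apply; a_6 can still be any of T, Z.

T, Z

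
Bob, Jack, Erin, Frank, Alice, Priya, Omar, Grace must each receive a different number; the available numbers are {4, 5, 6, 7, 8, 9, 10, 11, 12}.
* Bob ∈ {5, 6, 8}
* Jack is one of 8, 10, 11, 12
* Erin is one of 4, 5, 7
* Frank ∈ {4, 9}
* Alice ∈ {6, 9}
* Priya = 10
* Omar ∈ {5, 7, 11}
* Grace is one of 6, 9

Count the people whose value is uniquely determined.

2

Priya must be 10 (only option left). Remove 10 from Jack.
Alice and Grace between them cover only {6, 9} — a naked pair. Remove those values from Bob, Frank.
Frank's domain is down to {4}, so Frank = 4. Remove 4 from Erin.
Determined: Frank=4, Priya=10. The other people each still have more than one consistent value. That makes 2.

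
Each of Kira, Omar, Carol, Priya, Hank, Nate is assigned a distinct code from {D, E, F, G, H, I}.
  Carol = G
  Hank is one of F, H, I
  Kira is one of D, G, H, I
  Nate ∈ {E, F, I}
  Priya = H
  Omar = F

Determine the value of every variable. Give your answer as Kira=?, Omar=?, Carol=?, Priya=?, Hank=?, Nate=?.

Kira=D, Omar=F, Carol=G, Priya=H, Hank=I, Nate=E

Omar's domain is down to {F}, so Omar = F. Eliminate F elsewhere: Hank, Nate.
That leaves Carol = G. Remove G from Kira.
Priya's domain is down to {H}, so Priya = H. So Kira, Hank can't be H.
That leaves Hank = I. Remove I from Kira, Nate.
Nate's domain is down to {E}, so Nate = E.
Kira's domain is down to {D}, so Kira = D.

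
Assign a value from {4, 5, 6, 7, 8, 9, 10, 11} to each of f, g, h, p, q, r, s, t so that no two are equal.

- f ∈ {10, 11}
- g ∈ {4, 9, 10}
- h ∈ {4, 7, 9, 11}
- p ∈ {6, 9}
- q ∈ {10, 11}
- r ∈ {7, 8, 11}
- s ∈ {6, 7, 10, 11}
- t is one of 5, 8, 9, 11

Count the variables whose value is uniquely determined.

2

The 8 variables together cover exactly {4, 5, 6, 7, 8, 9, 10, 11} — 8 values for 8 variables — and 5 appears only in t's list, so t = 5.
Among the 7 still-open variables, 8 fits only r (and all 7 values in {4, 6, 7, 8, 9, 10, 11} must be used), so r = 8.
f and q between them cover only {10, 11} — a naked pair. Remove those values from g, h, s.
Determined: r=8, t=5. The other variables each still have more than one consistent value. That makes 2.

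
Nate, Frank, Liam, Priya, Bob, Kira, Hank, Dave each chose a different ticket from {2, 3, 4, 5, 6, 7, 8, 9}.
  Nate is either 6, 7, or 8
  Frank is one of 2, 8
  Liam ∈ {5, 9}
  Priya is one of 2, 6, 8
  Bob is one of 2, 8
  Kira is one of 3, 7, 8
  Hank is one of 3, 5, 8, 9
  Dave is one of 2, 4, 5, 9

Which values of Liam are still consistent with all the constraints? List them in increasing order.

5, 9

Among the 8 variables, 4 fits only Dave (and all 8 values in {2, 3, 4, 5, 6, 7, 8, 9} must be used), so Dave = 4.
The 2 variables Frank and Bob are confined to {2, 8}, which locks those values in; drop them from Nate, Priya, Kira, Hank.
That leaves Priya = 6. So Nate can't be 6.
Nate must be 7 (only option left). Strike 7 from Kira.
Kira has just one choice, so Kira = 3. Remove 3 from Hank.
No further eliminations apply; Liam can still be any of 5, 9.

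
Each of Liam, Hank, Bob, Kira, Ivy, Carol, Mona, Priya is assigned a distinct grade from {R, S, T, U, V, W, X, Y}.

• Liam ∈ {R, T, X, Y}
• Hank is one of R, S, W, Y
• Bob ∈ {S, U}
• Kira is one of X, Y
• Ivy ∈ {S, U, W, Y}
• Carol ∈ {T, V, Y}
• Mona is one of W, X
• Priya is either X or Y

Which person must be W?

Mona

The 8 variables together cover exactly {R, S, T, U, V, W, X, Y} — 8 values for 8 variables — and V appears only in Carol's list, so Carol = V.
Among the 7 still-open variables, T fits only Liam (and all 7 values in {R, S, T, U, W, X, Y} must be used), so Liam = T.
The 6 still-open variables together cover exactly {R, S, U, W, X, Y} — 6 values for 6 variables — and R appears only in Hank's list, so Hank = R.
The 2 variables Kira and Priya are confined to {X, Y}, which locks those values in; drop them from Ivy, Mona.
So W goes to Mona.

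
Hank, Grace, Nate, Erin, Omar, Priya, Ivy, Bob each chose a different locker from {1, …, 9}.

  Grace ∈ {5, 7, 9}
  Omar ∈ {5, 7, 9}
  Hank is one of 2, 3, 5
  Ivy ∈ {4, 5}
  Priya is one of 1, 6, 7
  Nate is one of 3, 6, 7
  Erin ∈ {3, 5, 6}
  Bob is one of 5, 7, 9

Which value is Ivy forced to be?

The 8 variables draw from only 8 values {1, 2, 3, 4, 5, 6, 7, 9}, so each is used; only Priya can be 1, hence Priya = 1.
The 7 still-open variables together cover exactly {2, 3, 4, 5, 6, 7, 9} — 7 values for 7 variables — and 2 appears only in Hank's list, so Hank = 2.
Among the 6 still-open variables, 4 fits only Ivy (and all 6 values in {3, 4, 5, 6, 7, 9} must be used), so Ivy = 4.

4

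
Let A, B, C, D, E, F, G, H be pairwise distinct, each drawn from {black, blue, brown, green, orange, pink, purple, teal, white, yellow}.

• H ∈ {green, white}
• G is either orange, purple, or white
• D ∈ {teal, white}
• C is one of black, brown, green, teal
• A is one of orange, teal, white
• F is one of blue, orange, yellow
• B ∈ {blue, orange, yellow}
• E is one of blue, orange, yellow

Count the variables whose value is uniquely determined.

B, E, F between them cover only {blue, orange, yellow} — a naked triple. Remove those values from A, G.
A and D share exactly the 2 values {teal, white}; by pigeonhole those values go to them, so strike teal, white from C, G, H.
G has just one choice, so G = purple.
H has just one choice, so H = green. Strike green from C.
Determined: G=purple, H=green. The other variables each still have more than one consistent value. That makes 2.

2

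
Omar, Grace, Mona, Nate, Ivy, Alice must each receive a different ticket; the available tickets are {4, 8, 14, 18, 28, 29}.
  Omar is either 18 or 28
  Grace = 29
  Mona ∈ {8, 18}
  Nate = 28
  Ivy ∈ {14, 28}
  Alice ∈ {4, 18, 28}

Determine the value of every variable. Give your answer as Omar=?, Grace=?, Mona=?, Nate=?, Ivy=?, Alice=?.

Grace's domain is down to {29}, so Grace = 29.
Nate's domain is down to {28}, so Nate = 28. Strike 28 from Omar, Ivy, Alice.
Ivy must be 14 (only option left).
Omar's domain is down to {18}, so Omar = 18. Eliminate 18 elsewhere: Mona, Alice.
That leaves Mona = 8.
Alice has just one choice, so Alice = 4.

Omar=18, Grace=29, Mona=8, Nate=28, Ivy=14, Alice=4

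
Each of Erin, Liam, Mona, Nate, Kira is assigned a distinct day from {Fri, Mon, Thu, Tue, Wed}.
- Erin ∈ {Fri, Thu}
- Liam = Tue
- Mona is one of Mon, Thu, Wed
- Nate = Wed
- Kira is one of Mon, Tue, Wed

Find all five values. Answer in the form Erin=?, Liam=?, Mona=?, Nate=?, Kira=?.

Erin=Fri, Liam=Tue, Mona=Thu, Nate=Wed, Kira=Mon

Liam's domain is down to {Tue}, so Liam = Tue. Eliminate Tue elsewhere: Kira.
That leaves Nate = Wed. Strike Wed from Mona, Kira.
That leaves Kira = Mon. Eliminate Mon elsewhere: Mona.
That leaves Mona = Thu. So Erin can't be Thu.
Erin's domain is down to {Fri}, so Erin = Fri.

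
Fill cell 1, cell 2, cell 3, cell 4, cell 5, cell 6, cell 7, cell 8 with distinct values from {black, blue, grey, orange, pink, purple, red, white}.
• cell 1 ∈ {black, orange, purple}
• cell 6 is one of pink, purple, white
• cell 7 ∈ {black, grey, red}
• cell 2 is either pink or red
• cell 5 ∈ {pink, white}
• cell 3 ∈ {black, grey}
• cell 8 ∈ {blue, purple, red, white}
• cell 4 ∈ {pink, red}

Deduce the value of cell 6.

Among the 8 variables, blue fits only cell 8 (and all 8 values in {black, blue, grey, orange, pink, purple, red, white} must be used), so cell 8 = blue.
Among the 7 still-open variables, orange fits only cell 1 (and all 7 values in {black, grey, orange, pink, purple, red, white} must be used), so cell 1 = orange.
The 6 still-open variables together cover exactly {black, grey, pink, purple, red, white} — 6 values for 6 variables — and purple appears only in cell 6's list, so cell 6 = purple.

purple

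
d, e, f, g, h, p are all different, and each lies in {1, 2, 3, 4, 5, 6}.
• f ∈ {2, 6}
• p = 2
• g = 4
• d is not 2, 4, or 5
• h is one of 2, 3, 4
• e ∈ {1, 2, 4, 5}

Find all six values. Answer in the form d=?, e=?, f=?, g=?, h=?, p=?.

g has just one choice, so g = 4. Remove 4 from e, h.
p's domain is down to {2}, so p = 2. Strike 2 from e, f, h.
f's domain is down to {6}, so f = 6. So d can't be 6.
h's domain is down to {3}, so h = 3. Remove 3 from d.
d must be 1 (only option left). So e can't be 1.
That leaves e = 5.

d=1, e=5, f=6, g=4, h=3, p=2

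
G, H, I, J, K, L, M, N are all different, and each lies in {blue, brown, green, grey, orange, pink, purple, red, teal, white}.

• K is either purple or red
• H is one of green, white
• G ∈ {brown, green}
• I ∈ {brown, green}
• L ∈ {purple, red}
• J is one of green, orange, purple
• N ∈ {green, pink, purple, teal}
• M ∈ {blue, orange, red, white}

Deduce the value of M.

The 2 variables G and I are confined to {brown, green}, which locks those values in; drop them from H, J, N.
H's domain is down to {white}, so H = white. So M can't be white.
K and L share exactly the 2 values {purple, red}; by pigeonhole those values go to them, so strike purple, red from J, M, N.
J has just one choice, so J = orange. So M can't be orange.
So M = blue.

blue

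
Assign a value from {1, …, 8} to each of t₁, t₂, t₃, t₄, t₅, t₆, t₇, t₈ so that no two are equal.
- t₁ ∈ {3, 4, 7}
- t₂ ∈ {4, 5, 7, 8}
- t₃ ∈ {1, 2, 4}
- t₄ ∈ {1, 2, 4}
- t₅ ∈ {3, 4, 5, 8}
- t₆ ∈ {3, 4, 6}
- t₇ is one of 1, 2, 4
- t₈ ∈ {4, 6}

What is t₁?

The 3 variables t₃, t₄, t₇ are confined to {1, 2, 4}, which locks those values in; drop them from t₁, t₂, t₅, t₆, t₈.
t₈ must be 6 (only option left). Eliminate 6 elsewhere: t₆.
t₆ must be 3 (only option left). Eliminate 3 elsewhere: t₁, t₅.
So t₁ = 7.

7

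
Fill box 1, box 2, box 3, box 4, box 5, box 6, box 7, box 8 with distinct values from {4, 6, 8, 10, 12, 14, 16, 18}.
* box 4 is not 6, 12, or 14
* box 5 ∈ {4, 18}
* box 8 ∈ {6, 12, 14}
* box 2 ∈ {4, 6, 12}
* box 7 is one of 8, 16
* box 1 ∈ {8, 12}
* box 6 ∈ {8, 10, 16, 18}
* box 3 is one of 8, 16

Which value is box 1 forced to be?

Among the 8 variables, 14 fits only box 8 (and all 8 values in {4, 6, 8, 10, 12, 14, 16, 18} must be used), so box 8 = 14.
The 7 still-open variables together cover exactly {4, 6, 8, 10, 12, 16, 18} — 7 values for 7 variables — and 6 appears only in box 2's list, so box 2 = 6.
The 6 still-open variables draw from only 6 values {4, 8, 10, 12, 16, 18}, so each is used; only box 1 can be 12, hence box 1 = 12.

12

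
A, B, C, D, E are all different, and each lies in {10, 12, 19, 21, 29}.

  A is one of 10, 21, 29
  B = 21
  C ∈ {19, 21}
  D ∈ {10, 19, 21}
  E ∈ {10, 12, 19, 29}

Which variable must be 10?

B must be 21 (only option left). Remove 21 from A, C, D.
That leaves C = 19. Remove 19 from D, E.
So 10 goes to D.

D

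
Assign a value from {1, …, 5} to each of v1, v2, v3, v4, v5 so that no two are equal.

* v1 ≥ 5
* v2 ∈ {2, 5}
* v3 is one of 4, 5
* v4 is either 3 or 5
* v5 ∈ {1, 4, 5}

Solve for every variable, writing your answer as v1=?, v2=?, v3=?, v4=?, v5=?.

v1 has just one choice, so v1 = 5. Strike 5 from v2, v3, v4, v5.
v2's domain is down to {2}, so v2 = 2.
v3 has just one choice, so v3 = 4. Strike 4 from v5.
v4 must be 3 (only option left).
v5's domain is down to {1}, so v5 = 1.

v1=5, v2=2, v3=4, v4=3, v5=1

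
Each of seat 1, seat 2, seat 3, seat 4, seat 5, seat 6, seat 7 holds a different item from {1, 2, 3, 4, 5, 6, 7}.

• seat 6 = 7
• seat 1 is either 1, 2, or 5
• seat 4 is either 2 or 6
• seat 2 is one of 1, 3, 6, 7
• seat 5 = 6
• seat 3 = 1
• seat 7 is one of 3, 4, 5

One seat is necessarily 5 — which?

seat 3's domain is down to {1}, so seat 3 = 1. Eliminate 1 elsewhere: seat 1, seat 2.
seat 5 must be 6 (only option left). Eliminate 6 elsewhere: seat 2, seat 4.
seat 6 has just one choice, so seat 6 = 7. Eliminate 7 elsewhere: seat 2.
seat 2 has just one choice, so seat 2 = 3. So seat 7 can't be 3.
seat 4's domain is down to {2}, so seat 4 = 2. Strike 2 from seat 1.
So 5 goes to seat 1.

seat 1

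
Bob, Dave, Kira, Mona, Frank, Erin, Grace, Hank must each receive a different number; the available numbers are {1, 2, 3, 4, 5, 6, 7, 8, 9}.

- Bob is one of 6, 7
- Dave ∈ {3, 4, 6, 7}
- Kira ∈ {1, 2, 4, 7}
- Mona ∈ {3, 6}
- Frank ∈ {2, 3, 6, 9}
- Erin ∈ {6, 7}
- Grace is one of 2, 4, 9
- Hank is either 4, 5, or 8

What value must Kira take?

The 2 variables Bob and Erin are confined to {6, 7}, which locks those values in; drop them from Dave, Kira, Mona, Frank.
Mona has just one choice, so Mona = 3. Strike 3 from Dave, Frank.
Dave's domain is down to {4}, so Dave = 4. Remove 4 from Kira, Grace, Hank.
Frank and Grace share exactly the 2 values {2, 9}; by pigeonhole those values go to them, so strike 2, 9 from Kira.
So Kira = 1.

1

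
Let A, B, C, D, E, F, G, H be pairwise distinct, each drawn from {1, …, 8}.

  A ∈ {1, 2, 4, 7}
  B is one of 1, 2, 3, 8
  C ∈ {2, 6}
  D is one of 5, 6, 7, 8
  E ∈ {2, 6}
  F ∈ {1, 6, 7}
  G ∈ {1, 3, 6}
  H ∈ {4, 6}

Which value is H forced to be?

The 8 variables draw from only 8 values {1, 2, 3, 4, 5, 6, 7, 8}, so each is used; only D can be 5, hence D = 5.
Among the 7 still-open variables, 8 fits only B (and all 7 values in {1, 2, 3, 4, 6, 7, 8} must be used), so B = 8.
Among the 6 still-open variables, 3 fits only G (and all 6 values in {1, 2, 3, 4, 6, 7} must be used), so G = 3.
C and E share exactly the 2 values {2, 6}; by pigeonhole those values go to them, so strike 2, 6 from A, F, H.
So H = 4.

4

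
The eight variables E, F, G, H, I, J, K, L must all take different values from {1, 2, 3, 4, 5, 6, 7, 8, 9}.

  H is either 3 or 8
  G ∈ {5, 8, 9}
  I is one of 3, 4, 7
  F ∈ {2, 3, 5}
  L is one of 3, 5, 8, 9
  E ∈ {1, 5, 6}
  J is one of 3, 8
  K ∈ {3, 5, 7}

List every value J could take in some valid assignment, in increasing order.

3, 8

The 2 variables H and J are confined to {3, 8}, which locks those values in; drop them from F, G, I, K, L.
The 2 variables G and L are confined to {5, 9}, which locks those values in; drop them from E, F, K.
F has just one choice, so F = 2.
K must be 7 (only option left). So I can't be 7.
That leaves I = 4.
No further eliminations apply; J can still be any of 3, 8.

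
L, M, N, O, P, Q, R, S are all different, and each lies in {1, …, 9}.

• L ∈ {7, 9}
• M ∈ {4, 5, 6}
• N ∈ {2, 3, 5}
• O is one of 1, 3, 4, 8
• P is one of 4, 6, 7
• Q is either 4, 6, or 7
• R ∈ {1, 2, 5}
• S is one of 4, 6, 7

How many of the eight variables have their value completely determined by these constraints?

P, Q, S share exactly the 3 values {4, 6, 7}; by pigeonhole those values go to them, so strike 4, 6, 7 from L, M, O.
L's domain is down to {9}, so L = 9.
M has just one choice, so M = 5. Eliminate 5 elsewhere: N, R.
Determined: L=9, M=5. The other variables each still have more than one consistent value. That makes 2.

2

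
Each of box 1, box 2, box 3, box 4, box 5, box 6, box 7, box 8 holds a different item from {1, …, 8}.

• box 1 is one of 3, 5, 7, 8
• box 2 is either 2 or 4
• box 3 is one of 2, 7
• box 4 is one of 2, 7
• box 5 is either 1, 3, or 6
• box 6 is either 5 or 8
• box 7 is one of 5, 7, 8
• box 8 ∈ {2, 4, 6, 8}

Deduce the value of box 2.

4

The 8 variables draw from only 8 values {1, 2, 3, 4, 5, 6, 7, 8}, so each is used; only box 5 can be 1, hence box 5 = 1.
The 7 still-open variables draw from only 7 values {2, 3, 4, 5, 6, 7, 8}, so each is used; only box 1 can be 3, hence box 1 = 3.
The 6 still-open variables together cover exactly {2, 4, 5, 6, 7, 8} — 6 values for 6 variables — and 6 appears only in box 8's list, so box 8 = 6.
The 5 still-open variables draw from only 5 values {2, 4, 5, 7, 8}, so each is used; only box 2 can be 4, hence box 2 = 4.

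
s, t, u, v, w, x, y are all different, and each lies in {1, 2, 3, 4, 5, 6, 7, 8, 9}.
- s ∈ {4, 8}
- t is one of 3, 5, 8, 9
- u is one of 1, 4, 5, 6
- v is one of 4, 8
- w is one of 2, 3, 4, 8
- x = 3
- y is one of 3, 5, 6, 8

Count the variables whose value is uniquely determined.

x has just one choice, so x = 3. So t, w, y can't be 3.
s and v between them cover only {4, 8} — a naked pair. Remove those values from t, u, w, y.
That leaves w = 2.
Determined: w=2, x=3. The other variables each still have more than one consistent value. That makes 2.

2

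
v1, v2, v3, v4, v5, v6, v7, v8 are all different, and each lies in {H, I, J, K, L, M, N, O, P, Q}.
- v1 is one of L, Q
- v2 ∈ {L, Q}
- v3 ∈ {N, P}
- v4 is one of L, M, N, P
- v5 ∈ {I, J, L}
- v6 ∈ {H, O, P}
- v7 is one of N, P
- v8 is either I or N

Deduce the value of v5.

J

v1 and v2 between them cover only {L, Q} — a naked pair. Remove those values from v4, v5.
v3 and v7 between them cover only {N, P} — a naked pair. Remove those values from v4, v6, v8.
v4's domain is down to {M}, so v4 = M.
That leaves v8 = I. Strike I from v5.
So v5 = J.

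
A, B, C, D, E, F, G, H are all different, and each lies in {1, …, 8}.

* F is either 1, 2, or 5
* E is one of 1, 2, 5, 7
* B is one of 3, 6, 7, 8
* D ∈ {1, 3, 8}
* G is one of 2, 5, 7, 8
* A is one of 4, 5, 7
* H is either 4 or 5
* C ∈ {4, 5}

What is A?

Among the 8 variables, 6 fits only B (and all 8 values in {1, 2, 3, 4, 5, 6, 7, 8} must be used), so B = 6.
The 7 still-open variables draw from only 7 values {1, 2, 3, 4, 5, 7, 8}, so each is used; only D can be 3, hence D = 3.
The 6 still-open variables together cover exactly {1, 2, 4, 5, 7, 8} — 6 values for 6 variables — and 8 appears only in G's list, so G = 8.
C and H between them cover only {4, 5} — a naked pair. Remove those values from A, E, F.
So A = 7.

7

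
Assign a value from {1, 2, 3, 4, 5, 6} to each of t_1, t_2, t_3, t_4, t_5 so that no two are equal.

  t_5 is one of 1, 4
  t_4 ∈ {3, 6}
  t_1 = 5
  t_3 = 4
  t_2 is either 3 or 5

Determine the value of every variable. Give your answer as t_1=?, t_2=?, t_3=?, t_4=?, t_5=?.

t_1=5, t_2=3, t_3=4, t_4=6, t_5=1

t_1's domain is down to {5}, so t_1 = 5. Strike 5 from t_2.
t_2 must be 3 (only option left). Eliminate 3 elsewhere: t_4.
t_3's domain is down to {4}, so t_3 = 4. So t_5 can't be 4.
t_4's domain is down to {6}, so t_4 = 6.
That leaves t_5 = 1.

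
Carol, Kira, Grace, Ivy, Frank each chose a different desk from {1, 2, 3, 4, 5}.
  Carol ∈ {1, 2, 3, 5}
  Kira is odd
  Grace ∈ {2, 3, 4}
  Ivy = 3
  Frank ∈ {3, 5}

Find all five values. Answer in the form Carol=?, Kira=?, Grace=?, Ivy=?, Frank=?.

Ivy has just one choice, so Ivy = 3. Strike 3 from Carol, Kira, Grace, Frank.
Frank must be 5 (only option left). Eliminate 5 elsewhere: Carol, Kira.
Kira's domain is down to {1}, so Kira = 1. Eliminate 1 elsewhere: Carol.
That leaves Carol = 2. So Grace can't be 2.
Grace must be 4 (only option left).

Carol=2, Kira=1, Grace=4, Ivy=3, Frank=5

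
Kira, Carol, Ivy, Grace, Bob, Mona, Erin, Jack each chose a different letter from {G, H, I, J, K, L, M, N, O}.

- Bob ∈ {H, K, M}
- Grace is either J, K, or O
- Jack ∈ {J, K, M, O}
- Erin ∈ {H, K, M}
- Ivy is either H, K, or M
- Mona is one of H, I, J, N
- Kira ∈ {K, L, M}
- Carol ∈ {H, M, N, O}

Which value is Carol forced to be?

N

The 8 variables together cover exactly {H, I, J, K, L, M, N, O} — 8 values for 8 variables — and I appears only in Mona's list, so Mona = I.
The 7 still-open variables together cover exactly {H, J, K, L, M, N, O} — 7 values for 7 variables — and L appears only in Kira's list, so Kira = L.
Among the 6 still-open variables, N fits only Carol (and all 6 values in {H, J, K, M, N, O} must be used), so Carol = N.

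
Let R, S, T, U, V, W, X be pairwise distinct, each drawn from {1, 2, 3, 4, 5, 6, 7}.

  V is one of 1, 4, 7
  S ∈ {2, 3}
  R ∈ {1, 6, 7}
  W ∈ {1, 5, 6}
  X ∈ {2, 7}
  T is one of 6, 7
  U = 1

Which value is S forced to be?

U has just one choice, so U = 1. Eliminate 1 elsewhere: R, V, W.
The 6 still-open variables together cover exactly {2, 3, 4, 5, 6, 7} — 6 values for 6 variables — and 3 appears only in S's list, so S = 3.

3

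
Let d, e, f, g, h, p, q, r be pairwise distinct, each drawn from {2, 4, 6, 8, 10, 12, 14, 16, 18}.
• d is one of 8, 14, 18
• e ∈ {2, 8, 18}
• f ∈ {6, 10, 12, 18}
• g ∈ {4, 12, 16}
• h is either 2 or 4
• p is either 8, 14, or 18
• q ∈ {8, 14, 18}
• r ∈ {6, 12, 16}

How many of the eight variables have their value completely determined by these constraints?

The 3 variables d, p, q are confined to {8, 14, 18}, which locks those values in; drop them from e, f.
e has just one choice, so e = 2. Strike 2 from h.
That leaves h = 4. Strike 4 from g.
Determined: e=2, h=4. The other variables each still have more than one consistent value. That makes 2.

2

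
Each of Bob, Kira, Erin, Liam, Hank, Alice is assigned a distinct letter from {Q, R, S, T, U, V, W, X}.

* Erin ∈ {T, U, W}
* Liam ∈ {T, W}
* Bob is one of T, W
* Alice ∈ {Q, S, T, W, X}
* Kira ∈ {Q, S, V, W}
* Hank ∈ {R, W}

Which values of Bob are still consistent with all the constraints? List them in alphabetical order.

T, W

Bob and Liam between them cover only {T, W} — a naked pair. Remove those values from Kira, Erin, Hank, Alice.
Erin has just one choice, so Erin = U.
Hank's domain is down to {R}, so Hank = R.
No further eliminations apply; Bob can still be any of T, W.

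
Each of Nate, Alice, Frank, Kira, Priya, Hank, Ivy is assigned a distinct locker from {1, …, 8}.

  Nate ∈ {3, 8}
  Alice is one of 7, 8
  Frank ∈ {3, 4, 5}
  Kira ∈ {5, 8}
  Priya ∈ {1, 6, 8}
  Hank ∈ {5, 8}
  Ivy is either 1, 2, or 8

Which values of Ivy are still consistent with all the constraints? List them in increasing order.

Kira and Hank share exactly the 2 values {5, 8}; by pigeonhole those values go to them, so strike 5, 8 from Nate, Alice, Frank, Priya, Ivy.
Nate has just one choice, so Nate = 3. Eliminate 3 elsewhere: Frank.
Alice has just one choice, so Alice = 7.
That leaves Frank = 4.
No further eliminations apply; Ivy can still be any of 1, 2.

1, 2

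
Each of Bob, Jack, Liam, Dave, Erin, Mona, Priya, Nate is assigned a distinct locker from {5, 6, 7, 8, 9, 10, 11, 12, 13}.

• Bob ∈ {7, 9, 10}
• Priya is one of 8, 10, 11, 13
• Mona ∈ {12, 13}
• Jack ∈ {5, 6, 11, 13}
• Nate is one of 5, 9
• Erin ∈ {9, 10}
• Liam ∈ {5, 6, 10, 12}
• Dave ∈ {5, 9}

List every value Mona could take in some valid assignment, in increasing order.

Dave and Nate between them cover only {5, 9} — a naked pair. Remove those values from Bob, Jack, Liam, Erin.
Erin must be 10 (only option left). Strike 10 from Bob, Liam, Priya.
Bob must be 7 (only option left).
No further eliminations apply; Mona can still be any of 12, 13.

12, 13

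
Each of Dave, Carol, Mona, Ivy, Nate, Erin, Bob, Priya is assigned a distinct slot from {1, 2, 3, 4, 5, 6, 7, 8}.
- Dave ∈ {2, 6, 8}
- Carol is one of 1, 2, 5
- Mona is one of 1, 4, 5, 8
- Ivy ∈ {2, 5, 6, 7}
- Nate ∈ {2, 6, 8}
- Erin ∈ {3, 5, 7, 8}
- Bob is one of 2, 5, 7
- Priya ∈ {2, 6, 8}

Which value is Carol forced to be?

The 8 variables draw from only 8 values {1, 2, 3, 4, 5, 6, 7, 8}, so each is used; only Erin can be 3, hence Erin = 3.
The 7 still-open variables together cover exactly {1, 2, 4, 5, 6, 7, 8} — 7 values for 7 variables — and 4 appears only in Mona's list, so Mona = 4.
The 6 still-open variables draw from only 6 values {1, 2, 5, 6, 7, 8}, so each is used; only Carol can be 1, hence Carol = 1.

1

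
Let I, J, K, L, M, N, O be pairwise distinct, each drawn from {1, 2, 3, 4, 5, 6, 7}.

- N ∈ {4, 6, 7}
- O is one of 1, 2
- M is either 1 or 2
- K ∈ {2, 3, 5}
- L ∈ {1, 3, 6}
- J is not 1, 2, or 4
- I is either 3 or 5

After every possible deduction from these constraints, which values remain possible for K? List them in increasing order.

Among the 7 variables, 4 fits only N (and all 7 values in {1, 2, 3, 4, 5, 6, 7} must be used), so N = 4.
The 6 still-open variables together cover exactly {1, 2, 3, 5, 6, 7} — 6 values for 6 variables — and 7 appears only in J's list, so J = 7.
Among the 5 still-open variables, 6 fits only L (and all 5 values in {1, 2, 3, 5, 6} must be used), so L = 6.
M and O share exactly the 2 values {1, 2}; by pigeonhole those values go to them, so strike 1, 2 from K.
No further eliminations apply; K can still be any of 3, 5.

3, 5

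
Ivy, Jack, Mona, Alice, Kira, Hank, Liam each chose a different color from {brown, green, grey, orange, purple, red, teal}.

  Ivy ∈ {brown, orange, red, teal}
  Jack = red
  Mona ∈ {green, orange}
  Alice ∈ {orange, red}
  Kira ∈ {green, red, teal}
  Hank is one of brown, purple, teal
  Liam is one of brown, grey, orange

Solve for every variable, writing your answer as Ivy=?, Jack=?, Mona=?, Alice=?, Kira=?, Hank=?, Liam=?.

Jack's domain is down to {red}, so Jack = red. Eliminate red elsewhere: Ivy, Alice, Kira.
Alice's domain is down to {orange}, so Alice = orange. Remove orange from Ivy, Mona, Liam.
Mona has just one choice, so Mona = green. Strike green from Kira.
Kira has just one choice, so Kira = teal. Remove teal from Ivy, Hank.
Ivy has just one choice, so Ivy = brown. Eliminate brown elsewhere: Hank, Liam.
Hank's domain is down to {purple}, so Hank = purple.
Liam has just one choice, so Liam = grey.

Ivy=brown, Jack=red, Mona=green, Alice=orange, Kira=teal, Hank=purple, Liam=grey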